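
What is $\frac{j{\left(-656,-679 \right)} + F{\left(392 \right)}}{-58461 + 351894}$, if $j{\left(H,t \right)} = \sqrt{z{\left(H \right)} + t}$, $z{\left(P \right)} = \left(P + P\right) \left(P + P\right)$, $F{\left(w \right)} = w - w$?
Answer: $\frac{\sqrt{191185}}{97811} \approx 0.0044703$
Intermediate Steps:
$F{\left(w \right)} = 0$
$z{\left(P \right)} = 4 P^{2}$ ($z{\left(P \right)} = 2 P 2 P = 4 P^{2}$)
$j{\left(H,t \right)} = \sqrt{t + 4 H^{2}}$ ($j{\left(H,t \right)} = \sqrt{4 H^{2} + t} = \sqrt{t + 4 H^{2}}$)
$\frac{j{\left(-656,-679 \right)} + F{\left(392 \right)}}{-58461 + 351894} = \frac{\sqrt{-679 + 4 \left(-656\right)^{2}} + 0}{-58461 + 351894} = \frac{\sqrt{-679 + 4 \cdot 430336} + 0}{293433} = \left(\sqrt{-679 + 1721344} + 0\right) \frac{1}{293433} = \left(\sqrt{1720665} + 0\right) \frac{1}{293433} = \left(3 \sqrt{191185} + 0\right) \frac{1}{293433} = 3 \sqrt{191185} \cdot \frac{1}{293433} = \frac{\sqrt{191185}}{97811}$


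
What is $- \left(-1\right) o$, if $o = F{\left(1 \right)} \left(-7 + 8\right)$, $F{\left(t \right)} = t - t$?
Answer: $0$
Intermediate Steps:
$F{\left(t \right)} = 0$
$o = 0$ ($o = 0 \left(-7 + 8\right) = 0 \cdot 1 = 0$)
$- \left(-1\right) o = - \left(-1\right) 0 = \left(-1\right) 0 = 0$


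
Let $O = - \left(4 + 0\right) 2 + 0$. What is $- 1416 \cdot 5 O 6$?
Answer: $339840$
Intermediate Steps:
$O = -8$ ($O = - 4 \cdot 2 + 0 = \left(-1\right) 8 + 0 = -8 + 0 = -8$)
$- 1416 \cdot 5 O 6 = - 1416 \cdot 5 \left(-8\right) 6 = - 1416 \left(\left(-40\right) 6\right) = \left(-1416\right) \left(-240\right) = 339840$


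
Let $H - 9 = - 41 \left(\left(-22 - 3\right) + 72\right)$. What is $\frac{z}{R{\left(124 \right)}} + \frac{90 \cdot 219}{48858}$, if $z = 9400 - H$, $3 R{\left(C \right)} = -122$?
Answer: $- \frac{138043326}{496723} \approx -277.91$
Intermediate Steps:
$R{\left(C \right)} = - \frac{122}{3}$ ($R{\left(C \right)} = \frac{1}{3} \left(-122\right) = - \frac{122}{3}$)
$H = -1918$ ($H = 9 - 41 \left(\left(-22 - 3\right) + 72\right) = 9 - 41 \left(-25 + 72\right) = 9 - 1927 = -1918$)
$z = 11318$ ($z = 9400 - -1918 = 9400 + 1918 = 11318$)
$\frac{z}{R{\left(124 \right)}} + \frac{90 \cdot 219}{48858} = \frac{11318}{- \frac{122}{3}} + \frac{90 \cdot 219}{48858} = 11318 \left(- \frac{3}{122}\right) + 19710 \cdot \frac{1}{48858} = - \frac{16977}{61} + \frac{3285}{8143} = - \frac{138043326}{496723}$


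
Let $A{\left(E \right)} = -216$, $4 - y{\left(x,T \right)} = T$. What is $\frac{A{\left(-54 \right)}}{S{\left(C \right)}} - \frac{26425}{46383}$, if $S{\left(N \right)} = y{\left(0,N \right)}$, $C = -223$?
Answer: $- \frac{16017203}{10528941} \approx -1.5213$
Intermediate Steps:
$y{\left(x,T \right)} = 4 - T$
$S{\left(N \right)} = 4 - N$
$\frac{A{\left(-54 \right)}}{S{\left(C \right)}} - \frac{26425}{46383} = - \frac{216}{4 - -223} - \frac{26425}{46383} = - \frac{216}{4 + 223} - \frac{26425}{46383} = - \frac{216}{227} - \frac{26425}{46383} = - \frac{16017203}{10528941}$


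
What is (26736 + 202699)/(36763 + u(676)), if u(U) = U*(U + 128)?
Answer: 229435/580267 ≈ 0.39540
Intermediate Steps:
u(U) = U*(128 + U)
(26736 + 202699)/(36763 + u(676)) = (26736 + 202699)/(36763 + 676*(128 + 676)) = 229435/(36763 + 676*804) = 229435/(36763 + 543504) = 229435/580267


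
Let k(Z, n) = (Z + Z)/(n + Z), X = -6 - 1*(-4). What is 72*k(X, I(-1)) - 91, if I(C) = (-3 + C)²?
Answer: -781/7 ≈ -111.57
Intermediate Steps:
X = -2 (X = -6 + 4 = -2)
k(Z, n) = 2*Z/(Z + n) (k(Z, n) = (2*Z)/(Z + n) = 2*Z/(Z + n))
72*k(X, I(-1)) - 91 = 72*(2*(-2)/(-2 + (-3 - 1)²)) - 91 = 72*(2*(-2)/(-2 + (-4)²)) - 91 = 72*(2*(-2)/(-2 + 16)) - 91 = 72*(2*(-2)/14) - 91 = 72*(2*(-2)*(1/14)) - 91 = 72*(-2/7) - 91 = -144/7 - 91 = -781/7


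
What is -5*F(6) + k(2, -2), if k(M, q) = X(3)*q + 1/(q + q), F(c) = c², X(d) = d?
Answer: -745/4 ≈ -186.25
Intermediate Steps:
k(M, q) = 1/(2*q) + 3*q (k(M, q) = 3*q + 1/(q + q) = 3*q + 1/(2*q) = 1/(2*q) + 3*q)
-5*F(6) + k(2, -2) = -5*6² + ((½)/(-2) + 3*(-2)) = -5*36 + ((½)*(-½) - 6) = -180 + (-¼ - 6) = -180 - 25/4 = -745/4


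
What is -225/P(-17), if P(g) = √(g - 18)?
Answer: 45*I*√35/7 ≈ 38.032*I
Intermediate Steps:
P(g) = √(-18 + g)
-225/P(-17) = -225/√(-18 - 17) = -225*(-I*√35/35) = -(-45)*I*√35/7 = 45*I*√35/7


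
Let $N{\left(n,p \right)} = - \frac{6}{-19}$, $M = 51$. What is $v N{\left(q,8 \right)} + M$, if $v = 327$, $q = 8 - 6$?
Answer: $\frac{2931}{19} \approx 154.26$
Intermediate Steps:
$q = 2$
$N{\left(n,p \right)} = \frac{6}{19}$ ($N{\left(n,p \right)} = \left(-6\right) \left(- \frac{1}{19}\right) = \frac{6}{19}$)
$v N{\left(q,8 \right)} + M = 327 \cdot \frac{6}{19} + 51 = \frac{1962}{19} + 51 = \frac{2931}{19}$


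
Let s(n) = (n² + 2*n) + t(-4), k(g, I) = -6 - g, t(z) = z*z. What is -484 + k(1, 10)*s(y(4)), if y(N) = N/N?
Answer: -617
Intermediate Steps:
t(z) = z²
y(N) = 1
s(n) = 16 + n² + 2*n (s(n) = (n² + 2*n) + (-4)² = (n² + 2*n) + 16 = 16 + n² + 2*n)
-484 + k(1, 10)*s(y(4)) = -484 + (-6 - 1*1)*(16 + 1² + 2*1) = -484 + (-6 - 1)*(16 + 1 + 2) = -484 - 7*19 = -484 - 133 = -617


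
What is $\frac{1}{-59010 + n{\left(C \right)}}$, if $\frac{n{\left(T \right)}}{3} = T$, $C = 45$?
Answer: $- \frac{1}{58875} \approx -1.6985 \cdot 10^{-5}$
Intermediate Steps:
$n{\left(T \right)} = 3 T$
$\frac{1}{-59010 + n{\left(C \right)}} = \frac{1}{-59010 + 3 \cdot 45} = \frac{1}{-59010 + 135} = \frac{1}{-58875} = - \frac{1}{58875}$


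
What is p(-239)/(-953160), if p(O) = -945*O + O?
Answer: -28202/119145 ≈ -0.23670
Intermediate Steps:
p(O) = -944*O
p(-239)/(-953160) = -944*(-239)/(-953160) = 225616*(-1/953160) = -28202/119145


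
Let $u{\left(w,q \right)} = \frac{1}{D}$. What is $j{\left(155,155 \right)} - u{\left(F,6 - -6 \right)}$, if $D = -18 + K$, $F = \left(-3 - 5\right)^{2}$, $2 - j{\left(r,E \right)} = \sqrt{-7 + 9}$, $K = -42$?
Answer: $\frac{121}{60} - \sqrt{2} \approx 0.60245$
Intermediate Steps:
$j{\left(r,E \right)} = 2 - \sqrt{2}$ ($j{\left(r,E \right)} = 2 - \sqrt{-7 + 9} = 2 - \sqrt{2}$)
$F = 64$ ($F = \left(-8\right)^{2} = 64$)
$D = -60$ ($D = -18 - 42 = -60$)
$u{\left(w,q \right)} = - \frac{1}{60}$ ($u{\left(w,q \right)} = \frac{1}{-60} = - \frac{1}{60}$)
$j{\left(155,155 \right)} - u{\left(F,6 - -6 \right)} = \left(2 - \sqrt{2}\right) - - \frac{1}{60} = \left(2 - \sqrt{2}\right) + \frac{1}{60} = \frac{121}{60} - \sqrt{2}$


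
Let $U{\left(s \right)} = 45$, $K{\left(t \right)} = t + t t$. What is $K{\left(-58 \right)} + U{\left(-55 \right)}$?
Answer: $3351$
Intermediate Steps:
$K{\left(t \right)} = t + t^{2}$
$K{\left(-58 \right)} + U{\left(-55 \right)} = - 58 \left(1 - 58\right) + 45 = \left(-58\right) \left(-57\right) + 45 = 3306 + 45 = 3351$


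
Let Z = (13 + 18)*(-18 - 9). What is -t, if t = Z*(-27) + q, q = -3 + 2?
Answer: -22598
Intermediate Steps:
Z = -837 (Z = 31*(-27) = -837)
q = -1
t = 22598 (t = -837*(-27) - 1 = 22599 - 1 = 22598)
-t = -1*22598 = -22598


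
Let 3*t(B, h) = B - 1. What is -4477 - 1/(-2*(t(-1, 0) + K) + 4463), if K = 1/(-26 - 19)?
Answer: -899415914/200897 ≈ -4477.0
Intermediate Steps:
t(B, h) = -1/3 + B/3 (t(B, h) = (B - 1)/3 = (-1 + B)/3 = -1/3 + B/3)
K = -1/45 (K = 1/(-45) = -1/45 ≈ -0.022222)
-4477 - 1/(-2*(t(-1, 0) + K) + 4463) = -4477 - 1/(-2*((-1/3 + (1/3)*(-1)) - 1/45) + 4463) = -4477 - 1/(-2*((-1/3 - 1/3) - 1/45) + 4463) = -4477 - 1/(-2*(-2/3 - 1/45) + 4463) = -4477 - 1/(-2*(-31/45) + 4463) = -4477 - 1/(62/45 + 4463) = -4477 - 1/200897/45 = -4477 - 1*45/200897 = -4477 - 45/200897 = -899415914/200897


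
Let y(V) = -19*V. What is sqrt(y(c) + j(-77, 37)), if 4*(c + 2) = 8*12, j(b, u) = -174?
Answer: 4*I*sqrt(37) ≈ 24.331*I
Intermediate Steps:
c = 22 (c = -2 + (8*12)/4 = -2 + (1/4)*96 = -2 + 24 = 22)
sqrt(y(c) + j(-77, 37)) = sqrt(-19*22 - 174) = sqrt(-418 - 174) = sqrt(-592) = 4*I*sqrt(37)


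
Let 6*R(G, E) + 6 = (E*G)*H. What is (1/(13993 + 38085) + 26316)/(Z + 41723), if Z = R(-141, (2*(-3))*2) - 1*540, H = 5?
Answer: 1370484649/2218106176 ≈ 0.61786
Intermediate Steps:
R(G, E) = -1 + 5*E*G/6 (R(G, E) = -1 + ((E*G)*5)/6 = -1 + (5*E*G)/6 = -1 + 5*E*G/6)
Z = 869 (Z = (-1 + (⅚)*((2*(-3))*2)*(-141)) - 1*540 = (-1 + (⅚)*(-6*2)*(-141)) - 540 = (-1 + (⅚)*(-12)*(-141)) - 540 = (-1 + 1410) - 540 = 1409 - 540 = 869)
(1/(13993 + 38085) + 26316)/(Z + 41723) = (1/(13993 + 38085) + 26316)/(869 + 41723) = (1/52078 + 26316)/42592 = (1/52078 + 26316)*(1/42592) = (1370484649/52078)*(1/42592) = 1370484649/2218106176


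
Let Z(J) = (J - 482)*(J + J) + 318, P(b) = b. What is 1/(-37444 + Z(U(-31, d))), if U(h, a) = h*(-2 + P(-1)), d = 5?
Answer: -1/109480 ≈ -9.1341e-6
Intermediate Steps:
U(h, a) = -3*h (U(h, a) = h*(-2 - 1) = h*(-3) = -3*h)
Z(J) = 318 + 2*J*(-482 + J) (Z(J) = (-482 + J)*(2*J) + 318 = 2*J*(-482 + J) + 318 = 318 + 2*J*(-482 + J))
1/(-37444 + Z(U(-31, d))) = 1/(-37444 + (318 - (-2892)*(-31) + 2*(-3*(-31))**2)) = 1/(-37444 + (318 - 964*93 + 2*93**2)) = 1/(-37444 + (318 - 89652 + 2*8649)) = 1/(-37444 + (318 - 89652 + 17298)) = 1/(-37444 - 72036) = 1/(-109480) = -1/109480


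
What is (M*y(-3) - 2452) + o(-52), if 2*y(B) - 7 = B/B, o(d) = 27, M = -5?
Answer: -2445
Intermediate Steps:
y(B) = 4 (y(B) = 7/2 + (B/B)/2 = 7/2 + (½)*1 = 7/2 + ½ = 4)
(M*y(-3) - 2452) + o(-52) = (-5*4 - 2452) + 27 = (-20 - 2452) + 27 = -2472 + 27 = -2445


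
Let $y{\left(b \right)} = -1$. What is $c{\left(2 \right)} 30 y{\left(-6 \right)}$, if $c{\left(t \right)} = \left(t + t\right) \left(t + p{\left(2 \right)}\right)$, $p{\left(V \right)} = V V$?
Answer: $-720$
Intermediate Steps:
$p{\left(V \right)} = V^{2}$
$c{\left(t \right)} = 2 t \left(4 + t\right)$ ($c{\left(t \right)} = \left(t + t\right) \left(t + 2^{2}\right) = 2 t \left(t + 4\right) = 2 t \left(4 + t\right)$)
$c{\left(2 \right)} 30 y{\left(-6 \right)} = 2 \cdot 2 \left(4 + 2\right) 30 \left(-1\right) = 2 \cdot 2 \cdot 6 \cdot 30 \left(-1\right) = 24 \cdot 30 \left(-1\right) = 720 \left(-1\right) = -720$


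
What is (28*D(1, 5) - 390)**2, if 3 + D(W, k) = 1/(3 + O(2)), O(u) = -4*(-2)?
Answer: 26894596/121 ≈ 2.2227e+5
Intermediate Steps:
O(u) = 8
D(W, k) = -32/11 (D(W, k) = -3 + 1/(3 + 8) = -3 + 1/11 = -32/11)
(28*D(1, 5) - 390)**2 = (28*(-32/11) - 390)**2 = (-896/11 - 390)**2 = (-5186/11)**2 = 26894596/121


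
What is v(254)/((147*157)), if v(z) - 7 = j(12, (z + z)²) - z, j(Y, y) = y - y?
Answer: -247/23079 ≈ -0.010702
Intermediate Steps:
j(Y, y) = 0
v(z) = 7 - z (v(z) = 7 + (0 - z) = 7 - z)
v(254)/((147*157)) = (7 - 1*254)/((147*157)) = (7 - 254)/23079 = -247*1/23079 = -247/23079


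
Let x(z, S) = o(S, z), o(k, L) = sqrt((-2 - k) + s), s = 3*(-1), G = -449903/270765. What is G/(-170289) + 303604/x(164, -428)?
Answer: 449903/46108301085 + 303604*sqrt(47)/141 ≈ 14762.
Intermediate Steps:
G = -449903/270765 (G = -449903*1/270765 = -449903/270765 ≈ -1.6616)
s = -3
o(k, L) = sqrt(-5 - k) (o(k, L) = sqrt((-2 - k) - 3) = sqrt(-5 - k))
x(z, S) = sqrt(-5 - S)
G/(-170289) + 303604/x(164, -428) = -449903/270765/(-170289) + 303604/(sqrt(-5 - 1*(-428))) = -449903/270765*(-1/170289) + 303604/(sqrt(-5 + 428)) = 449903/46108301085 + 303604/(sqrt(423)) = 449903/46108301085 + 303604/((3*sqrt(47))) = 449903/46108301085 + 303604*(sqrt(47)/141) = 449903/46108301085 + 303604*sqrt(47)/141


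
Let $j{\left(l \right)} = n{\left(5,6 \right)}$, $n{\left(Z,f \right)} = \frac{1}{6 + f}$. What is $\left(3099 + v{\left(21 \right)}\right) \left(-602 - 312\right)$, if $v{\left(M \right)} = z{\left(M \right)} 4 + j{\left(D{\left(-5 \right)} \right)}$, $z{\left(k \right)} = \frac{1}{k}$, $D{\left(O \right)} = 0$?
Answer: $- \frac{118974923}{42} \approx -2.8327 \cdot 10^{6}$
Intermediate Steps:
$j{\left(l \right)} = \frac{1}{12}$ ($j{\left(l \right)} = \frac{1}{6 + 6} = \frac{1}{12}$)
$v{\left(M \right)} = \frac{1}{12} + \frac{4}{M}$ ($v{\left(M \right)} = \frac{1}{M} 4 + \frac{1}{12} = \frac{4}{M} + \frac{1}{12} = \frac{1}{12} + \frac{4}{M}$)
$\left(3099 + v{\left(21 \right)}\right) \left(-602 - 312\right) = \left(3099 + \frac{48 + 21}{12 \cdot 21}\right) \left(-602 - 312\right) = \left(3099 + \frac{1}{12} \cdot \frac{1}{21} \cdot 69\right) \left(-914\right) = \left(3099 + \frac{23}{84}\right) \left(-914\right) = \frac{260339}{84} \left(-914\right) = - \frac{118974923}{42}$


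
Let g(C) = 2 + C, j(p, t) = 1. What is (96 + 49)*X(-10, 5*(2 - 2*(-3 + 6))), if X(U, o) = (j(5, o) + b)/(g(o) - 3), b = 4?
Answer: -725/21 ≈ -34.524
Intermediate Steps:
X(U, o) = 5/(-1 + o) (X(U, o) = (1 + 4)/((2 + o) - 3) = 5/(-1 + o))
(96 + 49)*X(-10, 5*(2 - 2*(-3 + 6))) = (96 + 49)*(5/(-1 + 5*(2 - 2*(-3 + 6)))) = 145*(5/(-1 + 5*(2 - 2*3))) = 145*(5/(-1 + 5*(2 - 6))) = 145*(5/(-1 + 5*(-4))) = 145*(5/(-1 - 20)) = 145*(5/(-21)) = 145*(5*(-1/21)) = 145*(-5/21) = -725/21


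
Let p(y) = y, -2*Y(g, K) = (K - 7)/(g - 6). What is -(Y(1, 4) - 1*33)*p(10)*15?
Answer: 4995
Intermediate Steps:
Y(g, K) = -(-7 + K)/(2*(-6 + g)) (Y(g, K) = -(K - 7)/(2*(g - 6)) = -(-7 + K)/(2*(-6 + g)))
-(Y(1, 4) - 1*33)*p(10)*15 = -((7 - 1*4)/(2*(-6 + 1)) - 1*33)*10*15 = -((½)*(7 - 4)/(-5) - 33)*10*15 = -((½)*(-⅕)*3 - 33)*10*15 = -(-3/10 - 33)*10*15 = -(-333/10*10)*15 = -(-333)*15 = -1*(-4995) = 4995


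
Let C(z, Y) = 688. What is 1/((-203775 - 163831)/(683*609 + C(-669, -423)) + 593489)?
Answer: 416635/247267921909 ≈ 1.6850e-6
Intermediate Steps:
1/((-203775 - 163831)/(683*609 + C(-669, -423)) + 593489) = 1/((-203775 - 163831)/(683*609 + 688) + 593489) = 1/(-367606/(415947 + 688) + 593489) = 1/(-367606/416635 + 593489) = 1/(247267921909/416635) = 416635/247267921909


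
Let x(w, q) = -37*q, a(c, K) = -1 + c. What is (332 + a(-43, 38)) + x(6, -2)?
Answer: 362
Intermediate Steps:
(332 + a(-43, 38)) + x(6, -2) = (332 + (-1 - 43)) - 37*(-2) = (332 - 44) + 74 = 288 + 74 = 362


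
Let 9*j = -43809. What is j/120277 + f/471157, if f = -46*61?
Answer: -7892797457/170008051467 ≈ -0.046426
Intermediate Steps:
j = -14603/3 (j = (1/9)*(-43809) = -14603/3 ≈ -4867.7)
f = -2806
j/120277 + f/471157 = -14603/3/120277 - 2806/471157 = -14603/3*1/120277 - 2806*1/471157 = -14603/360831 - 2806/471157 = -7892797457/170008051467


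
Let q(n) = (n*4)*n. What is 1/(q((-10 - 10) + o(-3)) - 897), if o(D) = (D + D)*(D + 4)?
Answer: 1/1807 ≈ 0.00055340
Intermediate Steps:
o(D) = 2*D*(4 + D) (o(D) = (2*D)*(4 + D) = 2*D*(4 + D))
q(n) = 4*n² (q(n) = (4*n)*n = 4*n²)
1/(q((-10 - 10) + o(-3)) - 897) = 1/(4*((-10 - 10) + 2*(-3)*(4 - 3))² - 897) = 1/(4*(-20 + 2*(-3)*1)² - 897) = 1/(4*(-20 - 6)² - 897) = 1/(4*(-26)² - 897) = 1/(4*676 - 897) = 1/(2704 - 897) = 1/1807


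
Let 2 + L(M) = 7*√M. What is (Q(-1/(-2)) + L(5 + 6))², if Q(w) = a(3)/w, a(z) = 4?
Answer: 575 + 84*√11 ≈ 853.60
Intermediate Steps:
L(M) = -2 + 7*√M
Q(w) = 4/w
(Q(-1/(-2)) + L(5 + 6))² = (4/((-1/(-2))) + (-2 + 7*√(5 + 6)))² = (4/((-1*(-½))) + (-2 + 7*√11))² = (4/(½) + (-2 + 7*√11))² = (4*2 + (-2 + 7*√11))² = (8 + (-2 + 7*√11))² = (6 + 7*√11)²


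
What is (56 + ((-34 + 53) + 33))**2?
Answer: 11664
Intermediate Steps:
(56 + ((-34 + 53) + 33))**2 = (56 + (19 + 33))**2 = (56 + 52)**2 = 108**2 = 11664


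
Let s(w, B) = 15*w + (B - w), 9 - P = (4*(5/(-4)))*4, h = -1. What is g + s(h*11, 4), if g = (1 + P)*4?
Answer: -30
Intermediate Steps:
P = 29 (P = 9 - 4*(5/(-4))*4 = 9 - 4*(5*(-1/4))*4 = 9 - 4*(-5/4)*4 = 9 - (-5)*4 = 9 - 1*(-20) = 9 + 20 = 29)
g = 120 (g = (1 + 29)*4 = 30*4 = 120)
s(w, B) = B + 14*w
g + s(h*11, 4) = 120 + (4 + 14*(-1*11)) = 120 + (4 + 14*(-11)) = 120 + (4 - 154) = 120 - 150 = -30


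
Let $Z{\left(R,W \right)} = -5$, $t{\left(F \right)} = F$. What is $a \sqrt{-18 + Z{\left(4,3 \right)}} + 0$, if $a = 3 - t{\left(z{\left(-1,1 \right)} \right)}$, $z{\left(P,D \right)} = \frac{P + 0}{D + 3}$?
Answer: $\frac{13 i \sqrt{23}}{4} \approx 15.586 i$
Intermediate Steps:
$z{\left(P,D \right)} = \frac{P}{3 + D}$
$a = \frac{13}{4}$ ($a = 3 - - \frac{1}{3 + 1} = 3 - - \frac{1}{4} = 3 + \frac{1}{4} = \frac{13}{4} \approx 3.25$)
$a \sqrt{-18 + Z{\left(4,3 \right)}} + 0 = \frac{13 \sqrt{-18 - 5}}{4} + 0 = \frac{13 \sqrt{-23}}{4} + 0 = \frac{13 i \sqrt{23}}{4} + 0 = \frac{13 i \sqrt{23}}{4}$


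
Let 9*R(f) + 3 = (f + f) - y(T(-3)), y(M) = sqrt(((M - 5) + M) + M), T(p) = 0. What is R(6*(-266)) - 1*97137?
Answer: -97492 - I*sqrt(5)/9 ≈ -97492.0 - 0.24845*I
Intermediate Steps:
y(M) = sqrt(-5 + 3*M) (y(M) = sqrt(((-5 + M) + M) + M) = sqrt((-5 + 2*M) + M) = sqrt(-5 + 3*M))
R(f) = -1/3 + 2*f/9 - I*sqrt(5)/9 (R(f) = -1/3 + ((f + f) - sqrt(-5 + 3*0))/9 = -1/3 + (2*f - sqrt(-5 + 0))/9 = -1/3 + (2*f - sqrt(-5))/9 = -1/3 + (2*f - I*sqrt(5))/9 = -1/3 + (2*f/9 - I*sqrt(5)/9) = -1/3 + 2*f/9 - I*sqrt(5)/9)
R(6*(-266)) - 1*97137 = (-1/3 + 2*(6*(-266))/9 - I*sqrt(5)/9) - 1*97137 = (-1/3 + (2/9)*(-1596) - I*sqrt(5)/9) - 97137 = (-1/3 - 1064/3 - I*sqrt(5)/9) - 97137 = (-355 - I*sqrt(5)/9) - 97137 = -97492 - I*sqrt(5)/9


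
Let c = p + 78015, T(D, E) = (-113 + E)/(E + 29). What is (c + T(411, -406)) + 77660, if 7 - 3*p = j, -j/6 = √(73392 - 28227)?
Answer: 176072621/1131 + 2*√45165 ≈ 1.5610e+5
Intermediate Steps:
T(D, E) = (-113 + E)/(29 + E)
j = -6*√45165 (j = -6*√(73392 - 28227) = -6*√45165 ≈ -1275.1)
p = 7/3 + 2*√45165 (p = 7/3 - (-2)*√45165 = 7/3 + 2*√45165 ≈ 427.37)
c = 234052/3 + 2*√45165 (c = (7/3 + 2*√45165) + 78015 = 234052/3 + 2*√45165 ≈ 78442.)
(c + T(411, -406)) + 77660 = ((234052/3 + 2*√45165) + (-113 - 406)/(29 - 406)) + 77660 = ((234052/3 + 2*√45165) - 519/(-377)) + 77660 = ((234052/3 + 2*√45165) - 1/377*(-519)) + 77660 = ((234052/3 + 2*√45165) + 519/377) + 77660 = (88239161/1131 + 2*√45165) + 77660 = 176072621/1131 + 2*√45165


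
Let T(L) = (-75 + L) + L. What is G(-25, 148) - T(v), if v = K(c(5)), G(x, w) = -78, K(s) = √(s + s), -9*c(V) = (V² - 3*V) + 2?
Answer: -3 - 4*I*√6/3 ≈ -3.0 - 3.266*I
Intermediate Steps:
c(V) = -2/9 - V²/9 + V/3 (c(V) = -((V² - 3*V) + 2)/9 = -(2 + V² - 3*V)/9 = -2/9 - V²/9 + V/3)
K(s) = √2*√s (K(s) = √(2*s) = √2*√s)
v = 2*I*√6/3 (v = √2*√(-2/9 - ⅑*5² + (⅓)*5) = √2*√(-2/9 - ⅑*25 + 5/3) = √2*√(-2/9 - 25/9 + 5/3) = √2*√(-4/3) = √2*(2*I*√3/3) = 2*I*√6/3 ≈ 1.633*I)
T(L) = -75 + 2*L
G(-25, 148) - T(v) = -78 - (-75 + 2*(2*I*√6/3)) = -78 - (-75 + 4*I*√6/3) = -78 + (75 - 4*I*√6/3) = -3 - 4*I*√6/3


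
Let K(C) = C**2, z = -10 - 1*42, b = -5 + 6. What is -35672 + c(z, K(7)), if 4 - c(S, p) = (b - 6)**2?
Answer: -35693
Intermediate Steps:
b = 1
z = -52 (z = -10 - 42 = -52)
c(S, p) = -21 (c(S, p) = 4 - (1 - 6)**2 = 4 - 1*(-5)**2 = 4 - 1*25 = 4 - 25 = -21)
-35672 + c(z, K(7)) = -35672 - 21 = -35693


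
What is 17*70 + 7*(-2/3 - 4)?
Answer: 3472/3 ≈ 1157.3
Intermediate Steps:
17*70 + 7*(-2/3 - 4) = 1190 + 7*(-2*⅓ - 4) = 1190 + 7*(-⅔ - 4) = 1190 + 7*(-14/3) = 1190 - 98/3 = 3472/3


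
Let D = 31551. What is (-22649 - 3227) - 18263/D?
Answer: -816431939/31551 ≈ -25877.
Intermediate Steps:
(-22649 - 3227) - 18263/D = (-22649 - 3227) - 18263/31551 = -25876 - 18263*1/31551 = -25876 - 18263/31551 = -816431939/31551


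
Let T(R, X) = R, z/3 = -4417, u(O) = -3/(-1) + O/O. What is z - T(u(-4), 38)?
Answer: -13255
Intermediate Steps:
u(O) = 4 (u(O) = -3*(-1) + 1 = 3 + 1 = 4)
z = -13251 (z = 3*(-4417) = -13251)
z - T(u(-4), 38) = -13251 - 1*4 = -13251 - 4 = -13255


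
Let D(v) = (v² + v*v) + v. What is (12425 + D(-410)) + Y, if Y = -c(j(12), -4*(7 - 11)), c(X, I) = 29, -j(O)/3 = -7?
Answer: 348186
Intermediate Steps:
D(v) = v + 2*v² (D(v) = (v² + v²) + v = 2*v² + v = v + 2*v²)
j(O) = 21 (j(O) = -3*(-7) = 21)
Y = -29 (Y = -1*29 = -29)
(12425 + D(-410)) + Y = (12425 - 410*(1 + 2*(-410))) - 29 = (12425 - 410*(1 - 820)) - 29 = (12425 - 410*(-819)) - 29 = (12425 + 335790) - 29 = 348215 - 29 = 348186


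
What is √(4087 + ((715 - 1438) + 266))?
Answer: 11*√30 ≈ 60.250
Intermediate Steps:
√(4087 + ((715 - 1438) + 266)) = √(4087 + (-723 + 266)) = √(4087 - 457) = √3630 = 11*√30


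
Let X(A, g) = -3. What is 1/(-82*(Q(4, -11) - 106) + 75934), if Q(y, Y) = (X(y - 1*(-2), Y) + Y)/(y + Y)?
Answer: 1/84462 ≈ 1.1840e-5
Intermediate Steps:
Q(y, Y) = (-3 + Y)/(Y + y) (Q(y, Y) = (-3 + Y)/(y + Y) = (-3 + Y)/(Y + y))
1/(-82*(Q(4, -11) - 106) + 75934) = 1/(-82*((-3 - 11)/(-11 + 4) - 106) + 75934) = 1/(-82*(-14/(-7) - 106) + 75934) = 1/(-82*(-1/7*(-14) - 106) + 75934) = 1/(-82*(2 - 106) + 75934) = 1/(-82*(-104) + 75934) = 1/(8528 + 75934) = 1/84462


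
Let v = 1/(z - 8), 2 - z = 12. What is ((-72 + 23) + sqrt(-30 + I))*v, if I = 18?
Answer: 49/18 - I*sqrt(3)/9 ≈ 2.7222 - 0.19245*I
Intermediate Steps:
z = -10 (z = 2 - 1*12 = 2 - 12 = -10)
v = -1/18 (v = 1/(-10 - 8) = 1/(-18) = -1/18 ≈ -0.055556)
((-72 + 23) + sqrt(-30 + I))*v = ((-72 + 23) + sqrt(-30 + 18))*(-1/18) = (-49 + sqrt(-12))*(-1/18) = (-49 + 2*I*sqrt(3))*(-1/18) = 49/18 - I*sqrt(3)/9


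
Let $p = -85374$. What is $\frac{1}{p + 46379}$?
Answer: $- \frac{1}{38995} \approx -2.5644 \cdot 10^{-5}$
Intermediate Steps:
$\frac{1}{p + 46379} = \frac{1}{-85374 + 46379} = \frac{1}{-38995} = - \frac{1}{38995}$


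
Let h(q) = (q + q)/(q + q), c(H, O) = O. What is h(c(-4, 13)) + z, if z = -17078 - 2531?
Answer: -19608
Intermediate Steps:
z = -19609
h(q) = 1 (h(q) = (2*q)/((2*q)) = (2*q)*(1/(2*q)) = 1)
h(c(-4, 13)) + z = 1 - 19609 = -19608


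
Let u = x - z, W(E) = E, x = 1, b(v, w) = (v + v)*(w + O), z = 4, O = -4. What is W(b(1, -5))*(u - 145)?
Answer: 2664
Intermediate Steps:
b(v, w) = 2*v*(-4 + w) (b(v, w) = (v + v)*(w - 4) = (2*v)*(-4 + w) = 2*v*(-4 + w))
u = -3 (u = 1 - 1*4 = 1 - 4 = -3)
W(b(1, -5))*(u - 145) = (2*1*(-4 - 5))*(-3 - 145) = (2*1*(-9))*(-148) = -18*(-148) = 2664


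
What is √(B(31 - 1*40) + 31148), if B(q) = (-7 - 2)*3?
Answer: √31121 ≈ 176.41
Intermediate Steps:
B(q) = -27 (B(q) = -9*3 = -27)
√(B(31 - 1*40) + 31148) = √(-27 + 31148) = √31121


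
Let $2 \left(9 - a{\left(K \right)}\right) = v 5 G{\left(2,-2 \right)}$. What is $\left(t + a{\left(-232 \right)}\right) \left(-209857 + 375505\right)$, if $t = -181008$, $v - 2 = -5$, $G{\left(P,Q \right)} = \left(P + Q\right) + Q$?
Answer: $-29984607072$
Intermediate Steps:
$G{\left(P,Q \right)} = P + 2 Q$
$v = -3$ ($v = 2 - 5 = -3$)
$a{\left(K \right)} = -6$ ($a{\left(K \right)} = 9 - \frac{\left(-3\right) 5 \left(2 + 2 \left(-2\right)\right)}{2} = 9 - \frac{\left(-15\right) \left(2 - 4\right)}{2} = 9 - \frac{\left(-15\right) \left(-2\right)}{2} = 9 - 15 = -6$)
$\left(t + a{\left(-232 \right)}\right) \left(-209857 + 375505\right) = \left(-181008 - 6\right) \left(-209857 + 375505\right) = \left(-181014\right) 165648 = -29984607072$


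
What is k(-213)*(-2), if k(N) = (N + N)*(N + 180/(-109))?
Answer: -19934244/109 ≈ -1.8288e+5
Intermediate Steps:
k(N) = 2*N*(-180/109 + N) (k(N) = (2*N)*(N + 180*(-1/109)) = (2*N)*(N - 180/109) = (2*N)*(-180/109 + N) = 2*N*(-180/109 + N))
k(-213)*(-2) = ((2/109)*(-213)*(-180 + 109*(-213)))*(-2) = ((2/109)*(-213)*(-180 - 23217))*(-2) = ((2/109)*(-213)*(-23397))*(-2) = (9967122/109)*(-2) = -19934244/109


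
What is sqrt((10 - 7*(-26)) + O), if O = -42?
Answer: 5*sqrt(6) ≈ 12.247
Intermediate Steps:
sqrt((10 - 7*(-26)) + O) = sqrt((10 - 7*(-26)) - 42) = sqrt((10 + 182) - 42) = sqrt(192 - 42) = sqrt(150) = 5*sqrt(6)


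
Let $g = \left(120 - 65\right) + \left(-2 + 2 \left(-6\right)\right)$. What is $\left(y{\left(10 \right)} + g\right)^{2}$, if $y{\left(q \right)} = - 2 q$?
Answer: $441$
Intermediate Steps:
$g = 41$ ($g = 55 - 14 = 41$)
$\left(y{\left(10 \right)} + g\right)^{2} = \left(\left(-2\right) 10 + 41\right)^{2} = \left(-20 + 41\right)^{2} = 21^{2} = 441$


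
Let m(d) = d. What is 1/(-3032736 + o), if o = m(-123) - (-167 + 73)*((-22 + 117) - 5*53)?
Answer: -1/3048839 ≈ -3.2799e-7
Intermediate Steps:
o = -16103 (o = -123 - (-167 + 73)*((-22 + 117) - 5*53) = -123 - (-94)*(95 - 265) = -123 - (-94)*(-170) = -123 - 1*15980 = -123 - 15980 = -16103)
1/(-3032736 + o) = 1/(-3032736 - 16103) = 1/(-3048839) = -1/3048839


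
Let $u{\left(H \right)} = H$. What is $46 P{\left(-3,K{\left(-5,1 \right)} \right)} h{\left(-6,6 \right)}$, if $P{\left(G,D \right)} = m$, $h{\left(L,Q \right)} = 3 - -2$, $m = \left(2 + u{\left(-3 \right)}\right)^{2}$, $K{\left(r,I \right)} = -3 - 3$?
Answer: $230$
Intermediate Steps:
$K{\left(r,I \right)} = -6$
$m = 1$ ($m = \left(2 - 3\right)^{2} = \left(-1\right)^{2} = 1$)
$h{\left(L,Q \right)} = 5$ ($h{\left(L,Q \right)} = 3 + 2 = 5$)
$P{\left(G,D \right)} = 1$
$46 P{\left(-3,K{\left(-5,1 \right)} \right)} h{\left(-6,6 \right)} = 46 \cdot 1 \cdot 5 = 46 \cdot 5 = 230$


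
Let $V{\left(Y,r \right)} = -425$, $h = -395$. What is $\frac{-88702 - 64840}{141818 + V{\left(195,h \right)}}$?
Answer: $- \frac{153542}{141393} \approx -1.0859$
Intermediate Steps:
$\frac{-88702 - 64840}{141818 + V{\left(195,h \right)}} = \frac{-88702 - 64840}{141818 - 425} = - \frac{153542}{141393}$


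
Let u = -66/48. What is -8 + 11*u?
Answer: -185/8 ≈ -23.125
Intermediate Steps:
u = -11/8 (u = -66*1/48 = -11/8 ≈ -1.3750)
-8 + 11*u = -8 + 11*(-11/8) = -8 - 121/8 = -185/8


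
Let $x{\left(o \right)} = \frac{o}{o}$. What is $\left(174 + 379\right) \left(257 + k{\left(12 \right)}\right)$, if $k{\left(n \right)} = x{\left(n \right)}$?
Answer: $142674$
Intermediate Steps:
$x{\left(o \right)} = 1$
$k{\left(n \right)} = 1$
$\left(174 + 379\right) \left(257 + k{\left(12 \right)}\right) = \left(174 + 379\right) \left(257 + 1\right) = 553 \cdot 258 = 142674$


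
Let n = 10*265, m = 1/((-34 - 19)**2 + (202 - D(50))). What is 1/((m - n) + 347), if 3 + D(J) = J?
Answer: -2964/6826091 ≈ -0.00043422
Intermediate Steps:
D(J) = -3 + J
m = 1/2964 (m = 1/((-34 - 19)**2 + (202 - (-3 + 50))) = 1/((-53)**2 + (202 - 1*47)) = 1/(2809 + (202 - 47)) = 1/(2809 + 155) = 1/2964 ≈ 0.00033738)
n = 2650
1/((m - n) + 347) = 1/((1/2964 - 1*2650) + 347) = 1/((1/2964 - 2650) + 347) = 1/(-7854599/2964 + 347) = 1/(-6826091/2964) = -2964/6826091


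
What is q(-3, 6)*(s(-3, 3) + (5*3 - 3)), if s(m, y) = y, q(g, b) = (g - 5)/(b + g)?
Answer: -40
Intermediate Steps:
q(g, b) = (-5 + g)/(b + g)
q(-3, 6)*(s(-3, 3) + (5*3 - 3)) = ((-5 - 3)/(6 - 3))*(3 + (5*3 - 3)) = (-8/3)*(3 + (15 - 3)) = ((⅓)*(-8))*(3 + 12) = -8/3*15 = -40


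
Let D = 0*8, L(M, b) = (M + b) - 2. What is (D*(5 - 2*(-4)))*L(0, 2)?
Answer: 0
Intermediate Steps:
L(M, b) = -2 + M + b
D = 0
(D*(5 - 2*(-4)))*L(0, 2) = (0*(5 - 2*(-4)))*(-2 + 0 + 2) = (0*(5 + 8))*0 = (0*13)*0 = 0*0 = 0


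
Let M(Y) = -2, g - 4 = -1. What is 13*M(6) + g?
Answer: -23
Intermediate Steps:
g = 3 (g = 4 - 1 = 3)
13*M(6) + g = 13*(-2) + 3 = -26 + 3 = -23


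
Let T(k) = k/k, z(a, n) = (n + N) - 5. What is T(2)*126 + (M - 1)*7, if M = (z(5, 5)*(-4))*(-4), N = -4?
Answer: -329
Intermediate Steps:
z(a, n) = -9 + n (z(a, n) = (n - 4) - 5 = (-4 + n) - 5 = -9 + n)
T(k) = 1
M = -64 (M = ((-9 + 5)*(-4))*(-4) = -4*(-4)*(-4) = 16*(-4) = -64)
T(2)*126 + (M - 1)*7 = 1*126 + (-64 - 1)*7 = 126 - 65*7 = 126 - 455 = -329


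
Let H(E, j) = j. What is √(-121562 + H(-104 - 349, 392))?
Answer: I*√121170 ≈ 348.09*I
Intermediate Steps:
√(-121562 + H(-104 - 349, 392)) = √(-121562 + 392) = √(-121170) = I*√121170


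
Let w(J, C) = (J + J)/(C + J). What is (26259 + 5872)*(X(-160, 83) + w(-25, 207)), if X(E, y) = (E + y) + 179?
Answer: 297436667/91 ≈ 3.2685e+6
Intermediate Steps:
X(E, y) = 179 + E + y
w(J, C) = 2*J/(C + J) (w(J, C) = (2*J)/(C + J) = 2*J/(C + J))
(26259 + 5872)*(X(-160, 83) + w(-25, 207)) = (26259 + 5872)*((179 - 160 + 83) + 2*(-25)/(207 - 25)) = 32131*(102 + 2*(-25)/182) = 32131*(102 + 2*(-25)*(1/182)) = 32131*(102 - 25/91) = 32131*(9257/91) = 297436667/91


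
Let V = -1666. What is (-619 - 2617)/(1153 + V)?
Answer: 3236/513 ≈ 6.3080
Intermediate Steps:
(-619 - 2617)/(1153 + V) = (-619 - 2617)/(1153 - 1666) = -3236/(-513) = -3236*(-1/513) = 3236/513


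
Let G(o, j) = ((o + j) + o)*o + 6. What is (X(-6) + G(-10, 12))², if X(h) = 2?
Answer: 7744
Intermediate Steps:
G(o, j) = 6 + o*(j + 2*o) (G(o, j) = ((j + o) + o)*o + 6 = (j + 2*o)*o + 6 = o*(j + 2*o) + 6 = 6 + o*(j + 2*o))
(X(-6) + G(-10, 12))² = (2 + (6 + 2*(-10)² + 12*(-10)))² = (2 + (6 + 2*100 - 120))² = (2 + (6 + 200 - 120))² = (2 + 86)² = 88² = 7744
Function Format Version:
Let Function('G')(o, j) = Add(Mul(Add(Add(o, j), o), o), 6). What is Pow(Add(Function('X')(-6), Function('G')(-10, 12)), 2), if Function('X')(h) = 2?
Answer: 7744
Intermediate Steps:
Function('G')(o, j) = Add(6, Mul(o, Add(j, Mul(2, o)))) (Function('G')(o, j) = Add(Mul(Add(Add(j, o), o), o), 6) = Add(Mul(Add(j, Mul(2, o)), o), 6) = Add(Mul(o, Add(j, Mul(2, o))), 6) = Add(6, Mul(o, Add(j, Mul(2, o)))))
Pow(Add(Function('X')(-6), Function('G')(-10, 12)), 2) = Pow(Add(2, Add(6, Mul(2, Pow(-10, 2)), Mul(12, -10))), 2) = Pow(Add(2, Add(6, Mul(2, 100), -120)), 2) = Pow(Add(2, Add(6, 200, -120)), 2) = Pow(Add(2, 86), 2) = Pow(88, 2) = 7744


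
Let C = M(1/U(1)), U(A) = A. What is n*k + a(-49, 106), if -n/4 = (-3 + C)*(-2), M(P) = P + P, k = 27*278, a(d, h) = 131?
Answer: -59917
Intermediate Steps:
k = 7506
M(P) = 2*P
C = 2 (C = 2/1 = 2*1 = 2)
n = -8 (n = -4*(-3 + 2)*(-2) = -(-4)*(-2) = -4*2 = -8)
n*k + a(-49, 106) = -8*7506 + 131 = -60048 + 131 = -59917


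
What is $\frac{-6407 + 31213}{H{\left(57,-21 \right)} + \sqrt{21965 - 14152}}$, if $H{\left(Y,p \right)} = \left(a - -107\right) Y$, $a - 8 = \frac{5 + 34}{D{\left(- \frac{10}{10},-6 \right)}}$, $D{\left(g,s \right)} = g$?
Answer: $\frac{107459592}{18758411} - \frac{24806 \sqrt{7813}}{18758411} \approx 5.6117$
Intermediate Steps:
$a = -31$ ($a = 8 + \frac{5 + 34}{\left(-10\right) \frac{1}{10}} = 8 + \frac{39}{\left(-10\right) \frac{1}{10}} = 8 + \frac{39}{-1} = 8 + 39 \left(-1\right) = 8 - 39 = -31$)
$H{\left(Y,p \right)} = 76 Y$ ($H{\left(Y,p \right)} = \left(-31 - -107\right) Y = \left(-31 + 107\right) Y = 76 Y$)
$\frac{-6407 + 31213}{H{\left(57,-21 \right)} + \sqrt{21965 - 14152}} = \frac{-6407 + 31213}{76 \cdot 57 + \sqrt{21965 - 14152}} = \frac{24806}{4332 + \sqrt{7813}}$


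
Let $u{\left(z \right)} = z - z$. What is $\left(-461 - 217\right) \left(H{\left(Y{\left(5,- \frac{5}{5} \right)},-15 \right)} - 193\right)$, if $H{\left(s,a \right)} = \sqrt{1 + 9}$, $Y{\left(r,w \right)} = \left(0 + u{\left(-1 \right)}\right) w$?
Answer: $130854 - 678 \sqrt{10} \approx 1.2871 \cdot 10^{5}$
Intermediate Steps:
$u{\left(z \right)} = 0$
$Y{\left(r,w \right)} = 0$ ($Y{\left(r,w \right)} = \left(0 + 0\right) w = 0 w = 0$)
$H{\left(s,a \right)} = \sqrt{10}$
$\left(-461 - 217\right) \left(H{\left(Y{\left(5,- \frac{5}{5} \right)},-15 \right)} - 193\right) = \left(-461 - 217\right) \left(\sqrt{10} - 193\right) = \left(-461 - 217\right) \left(-193 + \sqrt{10}\right) = - 678 \left(-193 + \sqrt{10}\right) = 130854 - 678 \sqrt{10}$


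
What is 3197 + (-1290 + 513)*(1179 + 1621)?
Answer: -2172403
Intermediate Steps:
3197 + (-1290 + 513)*(1179 + 1621) = 3197 - 777*2800 = 3197 - 2175600 = -2172403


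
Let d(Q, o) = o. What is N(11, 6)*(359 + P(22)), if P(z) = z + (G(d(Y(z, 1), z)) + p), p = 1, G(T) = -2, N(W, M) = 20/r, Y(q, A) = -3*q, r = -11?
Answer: -7600/11 ≈ -690.91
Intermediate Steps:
N(W, M) = -20/11 (N(W, M) = 20/(-11) = 20*(-1/11) = -20/11)
P(z) = -1 + z (P(z) = z + (-2 + 1) = z - 1 = -1 + z)
N(11, 6)*(359 + P(22)) = -20*(359 + (-1 + 22))/11 = -20*(359 + 21)/11 = -20/11*380 = -7600/11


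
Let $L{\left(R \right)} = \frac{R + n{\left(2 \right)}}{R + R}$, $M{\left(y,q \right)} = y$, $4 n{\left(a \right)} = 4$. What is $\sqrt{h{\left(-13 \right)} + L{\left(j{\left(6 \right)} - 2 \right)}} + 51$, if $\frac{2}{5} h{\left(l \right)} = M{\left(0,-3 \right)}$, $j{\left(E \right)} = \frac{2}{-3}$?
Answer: $51 + \frac{\sqrt{5}}{4} \approx 51.559$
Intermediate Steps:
$n{\left(a \right)} = 1$ ($n{\left(a \right)} = \frac{1}{4} \cdot 4 = 1$)
$j{\left(E \right)} = - \frac{2}{3}$ ($j{\left(E \right)} = 2 \left(- \frac{1}{3}\right) = - \frac{2}{3}$)
$h{\left(l \right)} = 0$ ($h{\left(l \right)} = \frac{5}{2} \cdot 0 = 0$)
$L{\left(R \right)} = \frac{1 + R}{2 R}$ ($L{\left(R \right)} = \frac{R + 1}{R + R} = \frac{1 + R}{2 R}$)
$\sqrt{h{\left(-13 \right)} + L{\left(j{\left(6 \right)} - 2 \right)}} + 51 = \sqrt{0 + \frac{1 - \frac{8}{3}}{2 \left(- \frac{2}{3} - 2\right)}} + 51 = \sqrt{0 + \frac{1 - \frac{8}{3}}{2 \left(- \frac{8}{3}\right)}} + 51 = \sqrt{0 + \frac{1}{2} \left(- \frac{3}{8}\right) \left(- \frac{5}{3}\right)} + 51 = \sqrt{0 + \frac{5}{16}} + 51 = \sqrt{\frac{5}{16}} + 51 = \frac{\sqrt{5}}{4} + 51 = 51 + \frac{\sqrt{5}}{4}$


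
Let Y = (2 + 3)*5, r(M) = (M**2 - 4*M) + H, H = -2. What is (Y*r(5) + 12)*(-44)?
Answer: -3828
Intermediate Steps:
r(M) = -2 + M**2 - 4*M (r(M) = (M**2 - 4*M) - 2 = -2 + M**2 - 4*M)
Y = 25 (Y = 5*5 = 25)
(Y*r(5) + 12)*(-44) = (25*(-2 + 5**2 - 4*5) + 12)*(-44) = (25*(-2 + 25 - 20) + 12)*(-44) = (25*3 + 12)*(-44) = (75 + 12)*(-44) = 87*(-44) = -3828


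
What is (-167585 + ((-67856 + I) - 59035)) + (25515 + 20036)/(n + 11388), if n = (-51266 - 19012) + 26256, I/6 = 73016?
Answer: 4686849529/32634 ≈ 1.4362e+5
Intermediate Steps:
I = 438096 (I = 6*73016 = 438096)
n = -44022 (n = -70278 + 26256 = -44022)
(-167585 + ((-67856 + I) - 59035)) + (25515 + 20036)/(n + 11388) = (-167585 + ((-67856 + 438096) - 59035)) + (25515 + 20036)/(-44022 + 11388) = (-167585 + (370240 - 59035)) + 45551/(-32634) = (-167585 + 311205) + 45551*(-1/32634) = 143620 - 45551/32634 = 4686849529/32634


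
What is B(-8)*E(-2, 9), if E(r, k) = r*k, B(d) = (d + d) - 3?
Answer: 342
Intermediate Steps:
B(d) = -3 + 2*d (B(d) = 2*d - 3 = -3 + 2*d)
E(r, k) = k*r
B(-8)*E(-2, 9) = (-3 + 2*(-8))*(9*(-2)) = (-3 - 16)*(-18) = -19*(-18) = 342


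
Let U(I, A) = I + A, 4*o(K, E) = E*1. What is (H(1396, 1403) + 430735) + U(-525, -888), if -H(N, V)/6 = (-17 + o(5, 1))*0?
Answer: 429322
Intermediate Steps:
o(K, E) = E/4 (o(K, E) = (E*1)/4 = E/4)
U(I, A) = A + I
H(N, V) = 0 (H(N, V) = -6*(-17 + (1/4)*1)*0 = -6*(-17 + 1/4)*0 = -(-201)*0/2 = -6*0 = 0)
(H(1396, 1403) + 430735) + U(-525, -888) = (0 + 430735) + (-888 - 525) = 430735 - 1413 = 429322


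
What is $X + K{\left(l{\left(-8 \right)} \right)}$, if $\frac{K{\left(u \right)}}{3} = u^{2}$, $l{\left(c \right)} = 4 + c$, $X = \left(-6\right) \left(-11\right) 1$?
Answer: $114$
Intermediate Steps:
$X = 66$ ($X = 66 \cdot 1 = 66$)
$K{\left(u \right)} = 3 u^{2}$
$X + K{\left(l{\left(-8 \right)} \right)} = 66 + 3 \left(4 - 8\right)^{2} = 66 + 3 \left(-4\right)^{2} = 66 + 3 \cdot 16 = 66 + 48 = 114$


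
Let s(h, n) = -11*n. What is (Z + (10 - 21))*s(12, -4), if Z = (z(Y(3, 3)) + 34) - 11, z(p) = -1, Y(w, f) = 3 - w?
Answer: 484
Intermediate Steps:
Z = 22 (Z = (-1 + 34) - 11 = 33 - 11 = 22)
(Z + (10 - 21))*s(12, -4) = (22 + (10 - 21))*(-11*(-4)) = (22 - 11)*44 = 11*44 = 484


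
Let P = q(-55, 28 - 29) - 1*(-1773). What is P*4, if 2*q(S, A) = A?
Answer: 7090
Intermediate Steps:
q(S, A) = A/2
P = 3545/2 (P = (28 - 29)/2 - 1*(-1773) = (1/2)*(-1) + 1773 = -1/2 + 1773 = 3545/2 ≈ 1772.5)
P*4 = (3545/2)*4 = 7090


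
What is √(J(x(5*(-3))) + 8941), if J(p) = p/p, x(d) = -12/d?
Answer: √8942 ≈ 94.562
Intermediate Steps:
J(p) = 1
√(J(x(5*(-3))) + 8941) = √(1 + 8941) = √8942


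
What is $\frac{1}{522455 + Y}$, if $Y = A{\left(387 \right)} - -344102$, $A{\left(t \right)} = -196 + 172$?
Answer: $\frac{1}{866533} \approx 1.154 \cdot 10^{-6}$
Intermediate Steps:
$A{\left(t \right)} = -24$
$Y = 344078$ ($Y = -24 - -344102 = -24 + 344102 = 344078$)
$\frac{1}{522455 + Y} = \frac{1}{522455 + 344078} = \frac{1}{866533}$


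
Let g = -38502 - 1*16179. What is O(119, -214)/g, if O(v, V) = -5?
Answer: 5/54681 ≈ 9.1439e-5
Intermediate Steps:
g = -54681 (g = -38502 - 16179 = -54681)
O(119, -214)/g = -5/(-54681) = -5*(-1/54681) = 5/54681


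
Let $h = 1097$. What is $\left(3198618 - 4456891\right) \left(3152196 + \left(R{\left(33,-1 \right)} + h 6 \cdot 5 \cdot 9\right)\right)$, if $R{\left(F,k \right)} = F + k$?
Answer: $-4339051262114$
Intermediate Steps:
$\left(3198618 - 4456891\right) \left(3152196 + \left(R{\left(33,-1 \right)} + h 6 \cdot 5 \cdot 9\right)\right) = \left(3198618 - 4456891\right) \left(3152196 + \left(\left(33 - 1\right) + 1097 \cdot 6 \cdot 5 \cdot 9\right)\right) = - 1258273 \left(3152196 + \left(32 + 1097 \cdot 30 \cdot 9\right)\right) = - 1258273 \left(3152196 + \left(32 + 1097 \cdot 270\right)\right) = - 1258273 \left(3152196 + \left(32 + 296190\right)\right) = - 1258273 \left(3152196 + 296222\right) = \left(-1258273\right) 3448418 = -4339051262114$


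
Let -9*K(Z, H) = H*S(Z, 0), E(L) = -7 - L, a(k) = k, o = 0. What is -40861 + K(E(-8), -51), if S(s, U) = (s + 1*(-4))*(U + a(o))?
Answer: -40861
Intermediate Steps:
S(s, U) = U*(-4 + s) (S(s, U) = (s + 1*(-4))*(U + 0) = (s - 4)*U = (-4 + s)*U = U*(-4 + s))
K(Z, H) = 0 (K(Z, H) = -H*0*(-4 + Z)/9 = -H*0/9 = -⅑*0 = 0)
-40861 + K(E(-8), -51) = -40861 + 0 = -40861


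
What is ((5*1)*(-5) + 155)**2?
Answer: 16900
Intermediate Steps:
((5*1)*(-5) + 155)**2 = (5*(-5) + 155)**2 = (-25 + 155)**2 = 130**2 = 16900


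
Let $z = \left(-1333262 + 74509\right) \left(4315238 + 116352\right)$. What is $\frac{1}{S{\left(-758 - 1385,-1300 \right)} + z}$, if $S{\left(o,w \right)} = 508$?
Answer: $- \frac{1}{5578277206762} \approx -1.7927 \cdot 10^{-13}$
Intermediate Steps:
$z = -5578277207270$ ($z = \left(-1258753\right) 4431590 = -5578277207270$)
$\frac{1}{S{\left(-758 - 1385,-1300 \right)} + z} = \frac{1}{508 - 5578277207270} = \frac{1}{-5578277206762} = - \frac{1}{5578277206762}$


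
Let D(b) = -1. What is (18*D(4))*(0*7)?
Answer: 0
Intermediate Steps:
(18*D(4))*(0*7) = (18*(-1))*(0*7) = -18*0 = 0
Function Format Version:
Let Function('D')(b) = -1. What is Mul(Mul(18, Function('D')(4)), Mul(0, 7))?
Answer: 0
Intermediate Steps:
Mul(Mul(18, Function('D')(4)), Mul(0, 7)) = Mul(Mul(18, -1), Mul(0, 7)) = Mul(-18, 0) = 0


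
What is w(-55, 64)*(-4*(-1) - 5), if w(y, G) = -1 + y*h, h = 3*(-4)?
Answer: -659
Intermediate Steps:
h = -12
w(y, G) = -1 - 12*y (w(y, G) = -1 + y*(-12) = -1 - 12*y)
w(-55, 64)*(-4*(-1) - 5) = (-1 - 12*(-55))*(-4*(-1) - 5) = (-1 + 660)*(4 - 5) = 659*(-1) = -659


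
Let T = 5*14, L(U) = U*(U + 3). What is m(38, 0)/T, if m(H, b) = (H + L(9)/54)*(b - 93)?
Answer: -372/7 ≈ -53.143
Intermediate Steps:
L(U) = U*(3 + U)
T = 70
m(H, b) = (-93 + b)*(2 + H) (m(H, b) = (H + (9*(3 + 9))/54)*(b - 93) = (H + (9*12)*(1/54))*(-93 + b) = (H + 108*(1/54))*(-93 + b) = (H + 2)*(-93 + b) = (2 + H)*(-93 + b) = (-93 + b)*(2 + H))
m(38, 0)/T = (-186 - 93*38 + 2*0 + 38*0)/70 = (-186 - 3534 + 0 + 0)*(1/70) = -3720*1/70 = -372/7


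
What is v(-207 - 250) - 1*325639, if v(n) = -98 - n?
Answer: -325280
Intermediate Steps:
v(-207 - 250) - 1*325639 = (-98 - (-207 - 250)) - 1*325639 = (-98 - 1*(-457)) - 325639 = (-98 + 457) - 325639 = 359 - 325639 = -325280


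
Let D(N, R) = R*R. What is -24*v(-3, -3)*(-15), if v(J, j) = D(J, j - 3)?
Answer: 12960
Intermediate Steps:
D(N, R) = R²
v(J, j) = (-3 + j)² (v(J, j) = (j - 3)² = (-3 + j)²)
-24*v(-3, -3)*(-15) = -24*(-3 - 3)²*(-15) = -24*(-6)²*(-15) = -24*36*(-15) = -864*(-15) = 12960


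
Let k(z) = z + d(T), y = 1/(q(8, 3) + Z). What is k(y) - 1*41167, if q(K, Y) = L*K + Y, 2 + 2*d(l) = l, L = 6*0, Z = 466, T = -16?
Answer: -19311543/469 ≈ -41176.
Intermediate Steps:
L = 0
d(l) = -1 + l/2
q(K, Y) = Y (q(K, Y) = 0*K + Y = 0 + Y = Y)
y = 1/469 (y = 1/(3 + 466) = 1/469 ≈ 0.0021322)
k(z) = -9 + z (k(z) = z + (-1 + (½)*(-16)) = z + (-1 - 8) = z - 9 = -9 + z)
k(y) - 1*41167 = (-9 + 1/469) - 1*41167 = -4220/469 - 41167 = -19311543/469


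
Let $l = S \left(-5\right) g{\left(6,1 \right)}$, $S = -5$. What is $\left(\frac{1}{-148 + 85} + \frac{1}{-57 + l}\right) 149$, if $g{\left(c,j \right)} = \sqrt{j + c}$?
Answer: $\frac{367285}{70938} + \frac{3725 \sqrt{7}}{1126} \approx 13.93$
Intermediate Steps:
$g{\left(c,j \right)} = \sqrt{c + j}$
$l = 25 \sqrt{7}$ ($l = \left(-5\right) \left(-5\right) \sqrt{6 + 1} = 25 \sqrt{7} \approx 66.144$)
$\left(\frac{1}{-148 + 85} + \frac{1}{-57 + l}\right) 149 = \left(\frac{1}{-148 + 85} + \frac{1}{-57 + 25 \sqrt{7}}\right) 149 = \left(\frac{1}{-63} + \frac{1}{-57 + 25 \sqrt{7}}\right) 149 = \left(- \frac{1}{63} + \frac{1}{-57 + 25 \sqrt{7}}\right) 149 = - \frac{149}{63} + \frac{149}{-57 + 25 \sqrt{7}}$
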